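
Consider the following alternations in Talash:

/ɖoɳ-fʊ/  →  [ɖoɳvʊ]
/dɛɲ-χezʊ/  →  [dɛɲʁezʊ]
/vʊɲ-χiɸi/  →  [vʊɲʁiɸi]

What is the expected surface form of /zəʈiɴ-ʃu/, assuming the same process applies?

The data show progressive voicing assimilation: /f/ → [v] after /ɳ/; /χ/ → [ʁ] after /ɲ/. In each pair only voicing changes, matching the preceding consonant, while place and manner stay constant.
The rule targets /ʃ/ (voiceless postalveolar fricative), which sits after the trigger /ɴ/ (voiced).
A voiced postalveolar fricative is [ʒ], so the surface segment is [ʒ].

[zəʈiɴʒu]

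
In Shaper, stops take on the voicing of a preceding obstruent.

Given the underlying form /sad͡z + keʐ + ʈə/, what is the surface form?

/k/ is a voiceless velar stop. The preceding trigger /d͡z/ is voiced, so /k/ must become voiced as well.
Changing only its voicing to voiced gives [g] — the voiced velar stop.
The same rule applies at the second boundary: /ʈ/ → [ɖ] next to /ʐ/.

[sad͡zgeʐɖə]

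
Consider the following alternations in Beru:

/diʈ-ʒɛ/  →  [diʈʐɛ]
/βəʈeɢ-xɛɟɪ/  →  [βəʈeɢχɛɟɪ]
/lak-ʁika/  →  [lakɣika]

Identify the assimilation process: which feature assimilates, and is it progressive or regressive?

The segment that alternates is /ʒ/, which surfaces as [ʐ] when adjacent to /ʈ/.
The change postalveolar → retroflex matches the place of the preceding /ʈ/, identifying this as place assimilation.
Manner and voice are unchanged, so the assimilation is partial, not total.
Checking the remaining alternations: /x/ → [χ] after /ɢ/ (velar → uvular, matching uvular); /ʁ/ → [ɣ] after /k/ (uvular → velar, matching velar) — only place changes, and always toward the preceding segment.
The trigger is the preceding segment, so the direction is progressive (perseverative).

progressive place assimilation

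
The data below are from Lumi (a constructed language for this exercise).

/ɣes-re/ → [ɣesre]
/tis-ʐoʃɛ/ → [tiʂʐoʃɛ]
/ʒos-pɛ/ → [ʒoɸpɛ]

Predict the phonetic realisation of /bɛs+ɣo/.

[bɛxɣo]

The data show regressive place assimilation: /s/ → [ʂ] before /ʐ/; /s/ → [ɸ] before /p/. In each pair only place changes, matching the following consonant, while manner and voice stay constant.
Nothing changes in [ɣesre]: there the adjacent consonants already agree in place (/s/ and /r/ are both alveolar), so this form is consistent with the same rule.
/s/ is a voiceless alveolar fricative. The following trigger /ɣ/ is velar, so /s/ must become velar as well.
A voiceless velar fricative is [x], so the surface segment is [x].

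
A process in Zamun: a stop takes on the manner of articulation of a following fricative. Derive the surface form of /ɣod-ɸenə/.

[ɣozɸenə]

The rule targets /d/ (voiced alveolar stop), which sits before the trigger /ɸ/ (fricative).
The voiced alveolar fricative is [z], so /d/ → [z].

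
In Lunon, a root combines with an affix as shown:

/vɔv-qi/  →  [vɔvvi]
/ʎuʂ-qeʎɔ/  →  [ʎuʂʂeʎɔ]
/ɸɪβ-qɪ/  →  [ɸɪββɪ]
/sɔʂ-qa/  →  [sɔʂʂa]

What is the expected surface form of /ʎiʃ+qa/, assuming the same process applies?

[ʎiʃʃa]

The data show progressive total assimilation (/q/ → [v] after /v/; /q/ → [ʂ] after /ʂ/; /q/ → [β] after /β/): in every case the target segment becomes identical to its preceding neighbour, copying more than a single feature.
/q/ is the segment targeted by the rule; it sits immediately after /ʃ/, so it assimilates completely and surfaces as [ʃ].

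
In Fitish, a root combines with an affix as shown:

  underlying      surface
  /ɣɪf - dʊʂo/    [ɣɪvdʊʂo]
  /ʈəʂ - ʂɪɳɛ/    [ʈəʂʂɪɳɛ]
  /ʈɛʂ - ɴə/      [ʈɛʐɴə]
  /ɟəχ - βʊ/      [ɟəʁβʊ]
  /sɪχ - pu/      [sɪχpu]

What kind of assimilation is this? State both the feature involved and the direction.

Underlying /f/ is realised as [v] next to /d/; /d/ itself does not change.
/f/ is voiceless while /d/ is voiced; the output [v] is voiced, matching the trigger — so the feature that spreads is voicing.
Place and manner are unchanged, so the assimilation is partial, not total.
The same holds elsewhere in the data: /ʂ/ → [ʐ] before /ɴ/ (voiceless → voiced, matching voiced); /χ/ → [ʁ] before /β/ (voiceless → voiced, matching voiced) — only voicing changes, and always toward the following segment.
No alternation appears in [ʈəʂʂɪɳɛ], [sɪχpu]: there the adjacent consonants already agree in voicing (/ʂ/ and /ʂ/ are both voiceless; /χ/ and /p/ are both voiceless), so these forms are consistent with the same rule.
Since the segment that changes precedes the conditioning segment, the assimilation is regressive.

regressive voicing assimilation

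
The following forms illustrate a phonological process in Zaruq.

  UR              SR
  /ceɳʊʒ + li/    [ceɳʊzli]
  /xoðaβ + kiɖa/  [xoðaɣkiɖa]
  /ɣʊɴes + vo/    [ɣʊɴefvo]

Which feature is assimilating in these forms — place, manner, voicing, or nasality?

Comparing underlying and surface forms, /ʒ/ → [z] is the alternation; the neighbouring /l/ is constant.
The change postalveolar → alveolar matches the place of the following /l/, identifying this as place assimilation.
Checking the remaining alternations: /β/ → [ɣ] before /k/ (bilabial → velar, matching velar); /s/ → [f] before /v/ (alveolar → labiodental, matching labiodental) — only place changes, and always toward the following segment.

place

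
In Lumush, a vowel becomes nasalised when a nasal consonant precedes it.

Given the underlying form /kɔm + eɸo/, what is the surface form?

[kɔmẽɸo]

/e/ sits next to the nasal /m/ and is therefore nasalised to [ẽ].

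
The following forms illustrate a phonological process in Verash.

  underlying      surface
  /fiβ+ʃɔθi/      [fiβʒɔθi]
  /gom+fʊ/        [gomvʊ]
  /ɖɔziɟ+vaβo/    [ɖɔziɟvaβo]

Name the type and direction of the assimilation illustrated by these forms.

Underlying /ʃ/ is realised as [ʒ] next to /β/; /β/ itself does not change.
The change voiceless → voiced matches the voicing of the preceding /β/, identifying this as voicing assimilation.
Place and manner are unchanged, so the assimilation is partial, not total.
The other alternating form patterns the same way: /f/ → [v] after /m/ (voiceless → voiced, matching voiced) — only voicing changes, and always toward the preceding segment.
Nothing changes in [ɖɔziɟvaβo]: there the adjacent consonants already agree in voicing (/v/ and /ɟ/ are both voiced), so this form is consistent with the same rule.
Since the segment that changes follows the conditioning segment, the assimilation is progressive.

progressive voicing assimilation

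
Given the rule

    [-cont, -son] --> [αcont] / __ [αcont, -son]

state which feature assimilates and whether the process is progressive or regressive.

The rule copies [cont] (continuancy) from the environment onto the target stops; since [±cont] encodes the stop/fricative manner contrast, the assimilating dimension is manner.
The conditioning segment sits to the right of the focus bar, meaning the trigger follows the segment that changes — regressive assimilation.

regressive manner assimilation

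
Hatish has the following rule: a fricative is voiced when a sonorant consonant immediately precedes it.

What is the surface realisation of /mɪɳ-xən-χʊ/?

The rule targets /x/ (voiceless velar fricative), which sits after the trigger /ɳ/ (voiced).
A voiced velar fricative is [ɣ], so the surface segment is [ɣ].
The same rule applies at the second boundary: /χ/ → [ʁ] next to /n/.

[mɪɳɣənʁʊ]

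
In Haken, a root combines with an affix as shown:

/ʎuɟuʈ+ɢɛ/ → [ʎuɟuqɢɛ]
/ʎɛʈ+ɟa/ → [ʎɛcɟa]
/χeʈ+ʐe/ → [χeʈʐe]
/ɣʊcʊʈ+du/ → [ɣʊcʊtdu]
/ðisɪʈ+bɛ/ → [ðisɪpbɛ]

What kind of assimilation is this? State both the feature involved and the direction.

regressive place assimilation

Underlying /ʈ/ is realised as [q] next to /ɢ/; /ɢ/ itself does not change.
The change retroflex → uvular matches the place of the following /ɢ/, identifying this as place assimilation.
Manner and voice are unchanged, so the assimilation is partial, not total.
The other alternating forms pattern the same way: /ʈ/ → [c] before /ɟ/ (retroflex → palatal, matching palatal); /ʈ/ → [t] before /d/ (retroflex → alveolar, matching alveolar); /ʈ/ → [p] before /b/ (retroflex → bilabial, matching bilabial) — only place changes, and always toward the following segment.
No alternation appears in [χeʈʐe]: there the adjacent consonants already agree in place (/ʈ/ and /ʐ/ are both retroflex), so this form is consistent with the same rule.
The trigger is the following segment, so the direction is regressive (anticipatory).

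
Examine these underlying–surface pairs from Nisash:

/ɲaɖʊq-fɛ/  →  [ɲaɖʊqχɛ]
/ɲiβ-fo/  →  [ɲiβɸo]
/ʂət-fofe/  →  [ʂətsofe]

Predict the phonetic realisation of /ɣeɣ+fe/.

The data show progressive place assimilation: /f/ → [χ] after /q/; /f/ → [ɸ] after /β/; /f/ → [s] after /t/. In each pair only place changes, matching the preceding consonant, while manner and voice stay constant.
/f/ is a voiceless labiodental fricative. The preceding trigger /ɣ/ is velar, so /f/ must become velar as well.
Changing only its place to velar gives [x] — the voiceless velar fricative.

[ɣeɣxe]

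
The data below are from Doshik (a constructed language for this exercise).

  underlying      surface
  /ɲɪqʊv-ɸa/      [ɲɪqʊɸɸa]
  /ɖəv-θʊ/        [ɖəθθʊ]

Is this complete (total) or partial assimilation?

Comparing underlying and surface forms, /v/ → [ɸ] is the alternation; the neighbouring /ɸ/ is constant.
The output [ɸ] is identical to the trigger /ɸ/ — every feature (place, manner, voicing) has been copied — so this is total assimilation.
The remaining alternation confirms this: /v/ → [θ] before /θ/ — in each case the output is a copy of the following consonant.

total assimilation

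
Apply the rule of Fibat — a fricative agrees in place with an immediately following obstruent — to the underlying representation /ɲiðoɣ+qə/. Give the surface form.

/ɣ/ is a voiced velar fricative. The following trigger /q/ is uvular, so /ɣ/ must become uvular as well.
The voiced uvular fricative is [ʁ], so /ɣ/ → [ʁ].

[ɲiðoʁqə]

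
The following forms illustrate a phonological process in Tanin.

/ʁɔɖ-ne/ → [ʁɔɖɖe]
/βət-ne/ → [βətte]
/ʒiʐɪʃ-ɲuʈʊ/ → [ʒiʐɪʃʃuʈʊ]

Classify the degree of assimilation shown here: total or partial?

total assimilation

Comparing underlying and surface forms, /n/ → [ɖ] is the alternation; the neighbouring /ɖ/ is constant.
The output [ɖ] is identical to the trigger /ɖ/ — every feature (place, manner, voicing) has been copied — so this is total assimilation.
The other forms behave the same way: /n/ → [t] after /t/; /ɲ/ → [ʃ] after /ʃ/ — in each case the output is a copy of the preceding consonant.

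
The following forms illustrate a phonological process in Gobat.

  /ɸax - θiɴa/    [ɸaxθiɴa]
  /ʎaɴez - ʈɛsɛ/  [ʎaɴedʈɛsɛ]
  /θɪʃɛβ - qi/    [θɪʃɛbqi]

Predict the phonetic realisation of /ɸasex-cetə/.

[ɸasekcetə]

The data show regressive manner assimilation: /z/ → [d] before /ʈ/; /β/ → [b] before /q/. In each pair only manner changes, matching the following consonant, while place and voice stay constant.
No alternation appears in [ɸaxθiɴa]: there the adjacent consonants already agree in manner (/x/ and /θ/ are both fricatives), so this form is consistent with the same rule.
The rule targets /x/ (voiceless velar fricative), which sits before the trigger /c/ (stop).
Changing only its manner to stop gives [k] — the voiceless velar stop.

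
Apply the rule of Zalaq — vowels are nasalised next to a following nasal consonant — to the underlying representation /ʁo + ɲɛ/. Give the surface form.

[ʁõɲɛ]

/o/ sits next to the nasal /ɲ/ and is therefore nasalised to [õ].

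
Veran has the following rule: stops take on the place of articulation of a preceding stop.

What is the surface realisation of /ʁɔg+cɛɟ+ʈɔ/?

[ʁɔgkɛɟcɔ]

The rule targets /c/ (voiceless palatal stop), which sits after the trigger /g/ (velar).
Changing only its place to velar gives [k] — the voiceless velar stop.
At the second juncture, /ʈ/ likewise becomes [c] adjacent to /ɟ/.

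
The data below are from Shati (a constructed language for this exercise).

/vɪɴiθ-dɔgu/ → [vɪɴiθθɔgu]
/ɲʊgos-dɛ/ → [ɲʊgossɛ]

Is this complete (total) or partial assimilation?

Comparing underlying and surface forms, /d/ → [θ] is the alternation; the neighbouring /θ/ is constant.
The output [θ] is identical to the trigger /θ/ — every feature (place, manner, voicing) has been copied — so this is total assimilation.
The remaining alternation confirms this: /d/ → [s] after /s/ — in each case the output is a copy of the preceding consonant.

total assimilation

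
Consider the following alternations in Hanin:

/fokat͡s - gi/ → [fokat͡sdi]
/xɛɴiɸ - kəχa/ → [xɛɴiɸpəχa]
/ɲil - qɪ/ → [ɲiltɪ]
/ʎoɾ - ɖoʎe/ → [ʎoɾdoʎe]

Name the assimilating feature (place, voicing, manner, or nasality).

place

The segment that alternates is /g/, which surfaces as [d] when adjacent to /t͡s/.
The change velar → alveolar matches the place of the preceding /t͡s/, identifying this as place assimilation.
The same holds elsewhere in the data: /k/ → [p] after /ɸ/ (velar → bilabial, matching bilabial); /q/ → [t] after /l/ (uvular → alveolar, matching alveolar); /ɖ/ → [d] after /ɾ/ (retroflex → alveolar, matching alveolar) — only place changes, and always toward the preceding segment.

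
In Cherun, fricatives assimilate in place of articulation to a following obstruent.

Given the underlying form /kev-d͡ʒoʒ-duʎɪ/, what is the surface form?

[keʒd͡ʒozduʎɪ]

/v/ is a voiced labiodental fricative. The following trigger /d͡ʒ/ is postalveolar, so /v/ must become postalveolar as well.
A voiced postalveolar fricative is [ʒ], so the surface segment is [ʒ].
The same rule applies at the second boundary: /ʒ/ → [z] next to /d/.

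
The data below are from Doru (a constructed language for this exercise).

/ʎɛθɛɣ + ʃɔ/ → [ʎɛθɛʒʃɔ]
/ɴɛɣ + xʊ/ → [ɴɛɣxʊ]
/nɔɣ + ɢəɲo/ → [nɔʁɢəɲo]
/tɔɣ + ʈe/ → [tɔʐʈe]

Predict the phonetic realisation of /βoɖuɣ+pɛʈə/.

The data show regressive place assimilation: /ɣ/ → [ʒ] before /ʃ/; /ɣ/ → [ʁ] before /ɢ/; /ɣ/ → [ʐ] before /ʈ/. In each pair only place changes, matching the following consonant, while manner and voice stay constant.
Nothing changes in [ɴɛɣxʊ]: there the adjacent consonants already agree in place (/ɣ/ and /x/ are both velar), so this form is consistent with the same rule.
/ɣ/ is a voiced velar fricative. The following trigger /p/ is bilabial, so /ɣ/ must become bilabial as well.
The voiced bilabial fricative is [β], so /ɣ/ → [β].

[βoɖuβpɛʈə]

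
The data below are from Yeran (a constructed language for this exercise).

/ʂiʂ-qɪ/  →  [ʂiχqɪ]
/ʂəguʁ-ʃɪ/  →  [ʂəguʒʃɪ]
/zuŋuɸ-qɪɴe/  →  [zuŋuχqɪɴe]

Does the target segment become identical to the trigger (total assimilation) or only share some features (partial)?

partial assimilation

Underlying /ʂ/ is realised as [χ] next to /q/; /q/ itself does not change.
/ʂ/ is retroflex while /q/ is uvular; the output [χ] is uvular, matching the trigger — so the feature that spreads is place.
Manner and voice are unchanged, so the assimilation is partial, not total.
The same holds elsewhere in the data: /ʁ/ → [ʒ] before /ʃ/ (uvular → postalveolar, matching postalveolar); /ɸ/ → [χ] before /q/ (bilabial → uvular, matching uvular) — only place changes, and always toward the following segment.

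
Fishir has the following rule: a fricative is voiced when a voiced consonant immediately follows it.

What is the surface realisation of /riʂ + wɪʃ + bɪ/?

/ʂ/ is a voiceless retroflex fricative. The following trigger /w/ is voiced, so /ʂ/ must become voiced as well.
A voiced retroflex fricative is [ʐ], so the surface segment is [ʐ].
The same rule applies at the second boundary: /ʃ/ → [ʒ] next to /b/.

[riʐwɪʒbɪ]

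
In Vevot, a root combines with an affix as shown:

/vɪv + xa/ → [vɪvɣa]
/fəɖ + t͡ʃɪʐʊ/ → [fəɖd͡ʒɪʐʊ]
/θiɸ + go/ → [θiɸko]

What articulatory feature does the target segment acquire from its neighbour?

The segment that alternates is /x/, which surfaces as [ɣ] when adjacent to /v/.
The change voiceless → voiced matches the voicing of the preceding /v/, identifying this as voicing assimilation.
Checking the remaining alternations: /t͡ʃ/ → [d͡ʒ] after /ɖ/ (voiceless → voiced, matching voiced); /g/ → [k] after /ɸ/ (voiced → voiceless, matching voiceless) — only voicing changes, and always toward the preceding segment.

voicing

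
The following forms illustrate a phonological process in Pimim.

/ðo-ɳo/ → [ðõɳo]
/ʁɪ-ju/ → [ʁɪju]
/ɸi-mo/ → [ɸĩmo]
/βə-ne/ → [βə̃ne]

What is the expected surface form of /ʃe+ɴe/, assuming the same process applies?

The data show regressive nasality assimilation (vowel nasalisation): /o/ → [õ] before /ɳ/; /i/ → [ĩ] before /m/; /ə/ → [ə̃] before /n/ — a vowel is nasalised by an immediately following nasal consonant.
No change occurs in [ʁɪju] because the vowel at the boundary is adjacent to an oral consonant, not a nasal (/ɪ/ next to /j/).
The vowel /e/ is adjacent to the following nasal /ɴ/, so it acquires [+nasal] and surfaces as [ẽ].

[ʃẽɴe]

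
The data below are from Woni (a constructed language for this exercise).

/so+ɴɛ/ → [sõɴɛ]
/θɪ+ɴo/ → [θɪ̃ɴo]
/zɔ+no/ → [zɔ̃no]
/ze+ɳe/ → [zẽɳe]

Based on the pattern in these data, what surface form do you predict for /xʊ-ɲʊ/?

The data show regressive nasality assimilation (vowel nasalisation): /o/ → [õ] before /ɴ/; /ɪ/ → [ɪ̃] before /ɴ/; /ɔ/ → [ɔ̃] before /n/; /e/ → [ẽ] before /ɳ/ — a vowel is nasalised by an immediately following nasal consonant.
/ʊ/ sits next to the nasal /ɲ/ and is therefore nasalised to [ʊ̃].

[xʊ̃ɲʊ]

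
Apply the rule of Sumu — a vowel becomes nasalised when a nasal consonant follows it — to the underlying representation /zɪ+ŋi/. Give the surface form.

/ɪ/ sits next to the nasal /ŋ/ and is therefore nasalised to [ɪ̃].

[zɪ̃ŋi]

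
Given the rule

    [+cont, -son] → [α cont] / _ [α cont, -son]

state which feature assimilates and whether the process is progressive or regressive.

regressive manner assimilation

The rule copies [cont] (continuancy) from the environment onto the target fricatives; since [±cont] encodes the stop/fricative manner contrast, the assimilating dimension is manner.
Since the environment is written after the underscore, the trigger follows the target; the direction is regressive.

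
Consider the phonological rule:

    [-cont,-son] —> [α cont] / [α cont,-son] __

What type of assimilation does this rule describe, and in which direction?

The rule copies [cont] (continuancy) from the environment onto the target stops; since [±cont] encodes the stop/fricative manner contrast, the assimilating dimension is manner.
The conditioning segment sits to the left of the focus bar, meaning the trigger precedes the segment that changes — progressive assimilation.

progressive manner assimilation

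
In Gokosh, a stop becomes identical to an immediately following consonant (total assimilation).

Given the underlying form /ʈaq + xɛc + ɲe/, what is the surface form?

/q/ is the segment targeted by the rule; it sits immediately before /x/, so it assimilates completely and surfaces as [x].
The same rule applies at the second boundary: /c/ → [ɲ] next to /ɲ/.

[ʈaxxɛɲɲe]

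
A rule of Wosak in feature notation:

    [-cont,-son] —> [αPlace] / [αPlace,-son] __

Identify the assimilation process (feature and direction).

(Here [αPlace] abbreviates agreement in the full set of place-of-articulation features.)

progressive place assimilation

The shared variable α links the value of the place features (abbreviated [Place]) on the target to the same value on the neighbouring segment, so place is the feature that assimilates.
Since the environment is written before the underscore, the trigger precedes the target; the direction is progressive.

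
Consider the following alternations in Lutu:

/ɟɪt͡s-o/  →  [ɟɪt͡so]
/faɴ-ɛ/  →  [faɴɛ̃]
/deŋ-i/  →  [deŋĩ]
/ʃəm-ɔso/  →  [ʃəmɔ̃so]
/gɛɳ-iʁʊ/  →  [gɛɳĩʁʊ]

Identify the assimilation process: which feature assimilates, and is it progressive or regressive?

progressive nasality assimilation (vowel nasalisation)

The vowel /ɛ/ surfaces as nasalised [ɛ̃] next to the preceding nasal /ɴ/ — it has acquired the [+nasal] feature of its neighbour.
The other forms show the same pattern: /i/ → [ĩ] after /ŋ/; /ɔ/ → [ɔ̃] after /m/; /i/ → [ĩ] after /ɳ/ — each time a vowel is nasalised next to a preceding nasal.
No change occurs in [ɟɪt͡so] because the vowel at the boundary is adjacent to an oral consonant, not a nasal (/o/ next to /t͡s/).
Because the conditioning nasal is to the left of the vowel that changes, the process is progressive (perseverative).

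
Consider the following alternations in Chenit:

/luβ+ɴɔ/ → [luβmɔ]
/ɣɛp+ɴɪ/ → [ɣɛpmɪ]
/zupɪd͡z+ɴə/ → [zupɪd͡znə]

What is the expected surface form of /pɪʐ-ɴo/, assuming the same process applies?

The data show progressive place assimilation: /ɴ/ → [m] after /β/; /ɴ/ → [m] after /p/; /ɴ/ → [n] after /d͡z/. In each pair only place changes, matching the preceding consonant, while manner and voice stay constant.
The rule targets /ɴ/ (voiced uvular nasal), which sits after the trigger /ʐ/ (retroflex).
A voiced retroflex nasal is [ɳ], so the surface segment is [ɳ].

[pɪʐɳo]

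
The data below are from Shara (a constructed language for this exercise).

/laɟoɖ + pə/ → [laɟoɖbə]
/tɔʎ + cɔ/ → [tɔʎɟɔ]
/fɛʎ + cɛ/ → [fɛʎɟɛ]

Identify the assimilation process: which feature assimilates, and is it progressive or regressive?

progressive voicing assimilation

Comparing underlying and surface forms, /p/ → [b] is the alternation; the neighbouring /ɖ/ is constant.
The change voiceless → voiced matches the voicing of the preceding /ɖ/, identifying this as voicing assimilation.
Place and manner are unchanged, so the assimilation is partial, not total.
The other alternating form patterns the same way: /c/ → [ɟ] after /ʎ/ (voiceless → voiced, matching voiced) — only voicing changes, and always toward the preceding segment.
Since the segment that changes follows the conditioning segment, the assimilation is progressive.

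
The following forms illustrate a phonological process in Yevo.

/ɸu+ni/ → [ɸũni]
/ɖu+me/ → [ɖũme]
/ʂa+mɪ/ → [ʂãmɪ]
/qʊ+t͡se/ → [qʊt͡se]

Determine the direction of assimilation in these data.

regressive

The vowel /u/ surfaces as nasalised [ũ] next to the following nasal /n/ — it has acquired the [+nasal] feature of its neighbour.
Likewise in the remaining data: /u/ → [ũ] before /m/; /a/ → [ã] before /m/ — each time a vowel is nasalised next to a following nasal.
No change occurs in [qʊt͡se] because the vowel at the boundary is adjacent to an oral consonant, not a nasal (/ʊ/ next to /t͡s/).
Because the conditioning nasal is to the right of the vowel that changes, the process is regressive (anticipatory).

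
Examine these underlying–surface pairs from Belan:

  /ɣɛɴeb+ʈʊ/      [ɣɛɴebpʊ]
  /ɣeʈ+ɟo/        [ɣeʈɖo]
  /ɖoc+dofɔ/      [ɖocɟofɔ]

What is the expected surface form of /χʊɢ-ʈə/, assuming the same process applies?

[χʊɢqə]

The data show progressive place assimilation: /ʈ/ → [p] after /b/; /ɟ/ → [ɖ] after /ʈ/; /d/ → [ɟ] after /c/. In each pair only place changes, matching the preceding consonant, while manner and voice stay constant.
/ʈ/ is a voiceless retroflex stop. The preceding trigger /ɢ/ is uvular, so /ʈ/ must become uvular as well.
The voiceless uvular stop is [q], so /ʈ/ → [q].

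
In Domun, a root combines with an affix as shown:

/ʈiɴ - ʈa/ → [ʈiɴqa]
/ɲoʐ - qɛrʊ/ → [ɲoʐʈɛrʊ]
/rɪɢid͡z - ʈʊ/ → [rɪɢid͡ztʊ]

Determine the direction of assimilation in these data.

progressive

Comparing underlying and surface forms, /ʈ/ → [q] is the alternation; the neighbouring /ɴ/ is constant.
/ʈ/ is retroflex while /ɴ/ is uvular; the output [q] is uvular, matching the trigger — so the feature that spreads is place.
The other alternating forms pattern the same way: /q/ → [ʈ] after /ʐ/ (uvular → retroflex, matching retroflex); /ʈ/ → [t] after /d͡z/ (retroflex → alveolar, matching alveolar) — only place changes, and always toward the preceding segment.
The trigger is the preceding segment, so the direction is progressive (perseverative).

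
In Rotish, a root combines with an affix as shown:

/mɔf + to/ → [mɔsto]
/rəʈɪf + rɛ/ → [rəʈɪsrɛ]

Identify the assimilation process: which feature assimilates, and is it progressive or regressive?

Comparing underlying and surface forms, /f/ → [s] is the alternation; the neighbouring /t/ is constant.
The change labiodental → alveolar matches the place of the following /t/, identifying this as place assimilation.
Manner and voice are unchanged, so the assimilation is partial, not total.
Checking the remaining alternation: /f/ → [s] before /r/ (labiodental → alveolar, matching alveolar) — only place changes, and always toward the following segment.
The trigger is the following segment, so the direction is regressive (anticipatory).

regressive place assimilation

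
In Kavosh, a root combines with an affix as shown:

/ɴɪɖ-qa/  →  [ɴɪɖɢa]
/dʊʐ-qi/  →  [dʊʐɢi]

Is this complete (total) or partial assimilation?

partial assimilation

The segment that alternates is /q/, which surfaces as [ɢ] when adjacent to /ɖ/.
The change voiceless → voiced matches the voicing of the preceding /ɖ/, identifying this as voicing assimilation.
Place and manner are unchanged, so the assimilation is partial, not total.
The same holds elsewhere in the data: /q/ → [ɢ] after /ʐ/ (voiceless → voiced, matching voiced) — only voicing changes, and always toward the preceding segment.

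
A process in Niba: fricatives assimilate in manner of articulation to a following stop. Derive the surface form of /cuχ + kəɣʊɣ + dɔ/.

[cuqkəɣʊgdɔ]

The rule targets /χ/ (voiceless uvular fricative), which sits before the trigger /k/ (stop).
The voiceless uvular stop is [q], so /χ/ → [q].
At the second juncture, /ɣ/ likewise becomes [g] adjacent to /d/.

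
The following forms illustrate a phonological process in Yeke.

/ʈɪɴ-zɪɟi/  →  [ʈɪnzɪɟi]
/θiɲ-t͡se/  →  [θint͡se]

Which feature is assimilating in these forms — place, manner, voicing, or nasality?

place

Comparing underlying and surface forms, /ɴ/ → [n] is the alternation; the neighbouring /z/ is constant.
/ɴ/ is uvular while /z/ is alveolar; the output [n] is alveolar, matching the trigger — so the feature that spreads is place.
Checking the remaining alternation: /ɲ/ → [n] before /t͡s/ (palatal → alveolar, matching alveolar) — only place changes, and always toward the following segment.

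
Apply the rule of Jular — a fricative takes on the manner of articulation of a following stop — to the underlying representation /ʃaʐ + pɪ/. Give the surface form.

[ʃaɖpɪ]

The rule targets /ʐ/ (voiced retroflex fricative), which sits before the trigger /p/ (stop).
The voiced retroflex stop is [ɖ], so /ʐ/ → [ɖ].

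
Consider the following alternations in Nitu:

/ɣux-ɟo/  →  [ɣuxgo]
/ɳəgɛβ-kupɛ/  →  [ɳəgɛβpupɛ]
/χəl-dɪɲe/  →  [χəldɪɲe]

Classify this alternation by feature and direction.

progressive place assimilation

Underlying /ɟ/ is realised as [g] next to /x/; /x/ itself does not change.
/ɟ/ is palatal while /x/ is velar; the output [g] is velar, matching the trigger — so the feature that spreads is place.
Manner and voice are unchanged, so the assimilation is partial, not total.
The same holds elsewhere in the data: /k/ → [p] after /β/ (velar → bilabial, matching bilabial) — only place changes, and always toward the preceding segment.
No alternation appears in [χəldɪɲe]: there the adjacent consonants already agree in place (/d/ and /l/ are both alveolar), so this form is consistent with the same rule.
The trigger is the preceding segment, so the direction is progressive (perseverative).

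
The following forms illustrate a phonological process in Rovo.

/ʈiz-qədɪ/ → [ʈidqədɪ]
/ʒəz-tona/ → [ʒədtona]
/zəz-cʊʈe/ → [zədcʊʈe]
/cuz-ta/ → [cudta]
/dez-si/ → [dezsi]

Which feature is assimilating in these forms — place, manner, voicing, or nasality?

manner

Underlying /z/ is realised as [d] next to /q/; /q/ itself does not change.
The change fricative → stop matches the manner of the following /q/, identifying this as manner assimilation.
Checking the remaining alternations: /z/ → [d] before /t/ (fricative → stop, matching a stop); /z/ → [d] before /c/ (fricative → stop, matching a stop) — only manner changes, and always toward the following segment.
No alternation appears in [dezsi]: there the adjacent consonants already agree in manner (/z/ and /s/ are both fricatives), so this form is consistent with the same rule.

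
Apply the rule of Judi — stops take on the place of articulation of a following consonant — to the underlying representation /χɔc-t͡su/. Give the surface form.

The rule targets /c/ (voiceless palatal stop), which sits before the trigger /t͡s/ (alveolar).
A voiceless alveolar stop is [t], so the surface segment is [t].

[χɔtt͡su]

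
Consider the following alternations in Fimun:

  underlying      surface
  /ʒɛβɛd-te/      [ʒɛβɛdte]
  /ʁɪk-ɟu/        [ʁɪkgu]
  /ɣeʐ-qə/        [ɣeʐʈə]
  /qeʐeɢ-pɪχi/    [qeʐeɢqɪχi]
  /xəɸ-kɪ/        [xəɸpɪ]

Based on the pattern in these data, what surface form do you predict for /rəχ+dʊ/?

[rəχɢʊ]

The data show progressive place assimilation: /ɟ/ → [g] after /k/; /q/ → [ʈ] after /ʐ/; /p/ → [q] after /ɢ/; /k/ → [p] after /ɸ/. In each pair only place changes, matching the preceding consonant, while manner and voice stay constant.
No alternation appears in [ʒɛβɛdte]: there the adjacent consonants already agree in place (/t/ and /d/ are both alveolar), so this form is consistent with the same rule.
The rule targets /d/ (voiced alveolar stop), which sits after the trigger /χ/ (uvular).
Changing only its place to uvular gives [ɢ] — the voiced uvular stop.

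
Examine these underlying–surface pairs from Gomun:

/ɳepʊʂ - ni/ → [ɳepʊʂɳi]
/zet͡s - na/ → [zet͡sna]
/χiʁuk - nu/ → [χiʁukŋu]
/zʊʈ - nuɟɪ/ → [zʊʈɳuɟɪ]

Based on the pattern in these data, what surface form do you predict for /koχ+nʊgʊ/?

[koχɴʊgʊ]

The data show progressive place assimilation: /n/ → [ɳ] after /ʂ/; /n/ → [ŋ] after /k/; /n/ → [ɳ] after /ʈ/. In each pair only place changes, matching the preceding consonant, while manner and voice stay constant.
No alternation appears in [zet͡sna]: there the adjacent consonants already agree in place (/n/ and /t͡s/ are both alveolar), so this form is consistent with the same rule.
The rule targets /n/ (voiced alveolar nasal), which sits after the trigger /χ/ (uvular).
A voiced uvular nasal is [ɴ], so the surface segment is [ɴ].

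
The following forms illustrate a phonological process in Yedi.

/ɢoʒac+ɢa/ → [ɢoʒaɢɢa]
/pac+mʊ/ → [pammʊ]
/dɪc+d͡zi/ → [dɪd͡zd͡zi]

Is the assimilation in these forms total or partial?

The segment that alternates is /c/, which surfaces as [ɢ] when adjacent to /ɢ/.
The output [ɢ] is identical to the trigger /ɢ/ — every feature (place, manner, voicing) has been copied — so this is total assimilation.
The other forms behave the same way: /c/ → [m] before /m/; /c/ → [d͡z] before /d͡z/ — in each case the output is a copy of the following consonant.

total assimilation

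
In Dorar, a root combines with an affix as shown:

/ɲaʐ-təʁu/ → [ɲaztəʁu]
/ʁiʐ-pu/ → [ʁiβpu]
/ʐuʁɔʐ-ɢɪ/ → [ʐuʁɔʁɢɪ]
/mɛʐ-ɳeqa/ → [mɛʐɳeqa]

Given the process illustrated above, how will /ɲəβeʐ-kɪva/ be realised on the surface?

[ɲəβeɣkɪva]

The data show regressive place assimilation: /ʐ/ → [z] before /t/; /ʐ/ → [β] before /p/; /ʐ/ → [ʁ] before /ɢ/. In each pair only place changes, matching the following consonant, while manner and voice stay constant.
Nothing changes in [mɛʐɳeqa]: there the adjacent consonants already agree in place (/ʐ/ and /ɳ/ are both retroflex), so this form is consistent with the same rule.
The rule targets /ʐ/ (voiced retroflex fricative), which sits before the trigger /k/ (velar).
Changing only its place to velar gives [ɣ] — the voiced velar fricative.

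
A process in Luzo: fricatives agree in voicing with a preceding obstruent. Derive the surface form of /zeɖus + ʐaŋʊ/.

/ʐ/ is a voiced retroflex fricative. The preceding trigger /s/ is voiceless, so /ʐ/ must become voiceless as well.
The voiceless retroflex fricative is [ʂ], so /ʐ/ → [ʂ].

[zeɖusʂaŋʊ]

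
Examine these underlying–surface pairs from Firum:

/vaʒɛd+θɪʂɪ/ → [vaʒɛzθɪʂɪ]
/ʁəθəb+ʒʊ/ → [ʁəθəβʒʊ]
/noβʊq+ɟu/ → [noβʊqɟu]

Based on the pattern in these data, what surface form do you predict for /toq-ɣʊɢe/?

[toχɣʊɢe]

The data show regressive manner assimilation: /d/ → [z] before /θ/; /b/ → [β] before /ʒ/. In each pair only manner changes, matching the following consonant, while place and voice stay constant.
Nothing changes in [noβʊqɟu]: there the adjacent consonants already agree in manner (/q/ and /ɟ/ are both stops), so this form is consistent with the same rule.
The rule targets /q/ (voiceless uvular stop), which sits before the trigger /ɣ/ (fricative).
A voiceless uvular fricative is [χ], so the surface segment is [χ].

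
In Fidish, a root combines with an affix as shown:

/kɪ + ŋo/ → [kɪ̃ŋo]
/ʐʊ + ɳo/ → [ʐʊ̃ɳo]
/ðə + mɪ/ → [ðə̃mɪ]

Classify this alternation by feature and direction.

regressive nasality assimilation (vowel nasalisation)

The vowel /ɪ/ surfaces as nasalised [ɪ̃] next to the following nasal /ŋ/ — it has acquired the [+nasal] feature of its neighbour.
The other forms show the same pattern: /ʊ/ → [ʊ̃] before /ɳ/; /ə/ → [ə̃] before /m/ — each time a vowel is nasalised next to a following nasal.
Because the conditioning nasal is to the right of the vowel that changes, the process is regressive (anticipatory).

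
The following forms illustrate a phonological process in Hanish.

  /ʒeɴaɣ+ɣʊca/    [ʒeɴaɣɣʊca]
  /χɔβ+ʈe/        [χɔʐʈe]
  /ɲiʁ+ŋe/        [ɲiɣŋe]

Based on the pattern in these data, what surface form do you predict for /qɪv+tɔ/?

[qɪztɔ]

The data show regressive place assimilation: /β/ → [ʐ] before /ʈ/; /ʁ/ → [ɣ] before /ŋ/. In each pair only place changes, matching the following consonant, while manner and voice stay constant.
Nothing changes in [ʒeɴaɣɣʊca]: there the adjacent consonants already agree in place (/ɣ/ and /ɣ/ are both velar), so this form is consistent with the same rule.
The rule targets /v/ (voiced labiodental fricative), which sits before the trigger /t/ (alveolar).
Changing only its place to alveolar gives [z] — the voiced alveolar fricative.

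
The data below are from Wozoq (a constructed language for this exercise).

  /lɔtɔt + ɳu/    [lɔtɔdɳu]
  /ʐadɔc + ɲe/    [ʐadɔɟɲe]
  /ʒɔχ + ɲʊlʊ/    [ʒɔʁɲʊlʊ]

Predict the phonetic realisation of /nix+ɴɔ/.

The data show regressive voicing assimilation: /t/ → [d] before /ɳ/; /c/ → [ɟ] before /ɲ/; /χ/ → [ʁ] before /ɲ/. In each pair only voicing changes, matching the following consonant, while place and manner stay constant.
/x/ is a voiceless velar fricative. The following trigger /ɴ/ is voiced, so /x/ must become voiced as well.
A voiced velar fricative is [ɣ], so the surface segment is [ɣ].

[niɣɴɔ]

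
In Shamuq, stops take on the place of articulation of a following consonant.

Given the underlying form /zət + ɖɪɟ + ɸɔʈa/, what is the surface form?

[zəʈɖɪbɸɔʈa]

/t/ is a voiceless alveolar stop. The following trigger /ɖ/ is retroflex, so /t/ must become retroflex as well.
The voiceless retroflex stop is [ʈ], so /t/ → [ʈ].
At the second juncture, /ɟ/ likewise becomes [b] adjacent to /ɸ/.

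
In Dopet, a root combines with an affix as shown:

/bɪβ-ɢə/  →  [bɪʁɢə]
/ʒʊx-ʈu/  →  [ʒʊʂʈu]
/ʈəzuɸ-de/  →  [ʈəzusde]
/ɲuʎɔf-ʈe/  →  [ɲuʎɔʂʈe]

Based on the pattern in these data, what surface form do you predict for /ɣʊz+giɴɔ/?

[ɣʊɣgiɴɔ]

The data show regressive place assimilation: /β/ → [ʁ] before /ɢ/; /x/ → [ʂ] before /ʈ/; /ɸ/ → [s] before /d/; /f/ → [ʂ] before /ʈ/. In each pair only place changes, matching the following consonant, while manner and voice stay constant.
/z/ is a voiced alveolar fricative. The following trigger /g/ is velar, so /z/ must become velar as well.
A voiced velar fricative is [ɣ], so the surface segment is [ɣ].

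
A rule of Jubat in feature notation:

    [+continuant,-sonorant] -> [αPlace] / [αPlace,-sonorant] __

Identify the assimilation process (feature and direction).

The shared variable α links the value of the place features (abbreviated [Place]) on the target to the same value on the neighbouring segment, so place is the feature that assimilates.
The conditioning segment sits to the left of the focus bar, meaning the trigger precedes the segment that changes — progressive assimilation.

progressive place assimilation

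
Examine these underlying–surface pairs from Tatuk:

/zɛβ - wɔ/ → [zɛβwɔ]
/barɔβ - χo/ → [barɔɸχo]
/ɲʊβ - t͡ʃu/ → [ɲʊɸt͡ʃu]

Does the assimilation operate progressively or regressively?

regressive

The segment that alternates is /β/, which surfaces as [ɸ] when adjacent to /χ/.
The change voiced → voiceless matches the voicing of the following /χ/, identifying this as voicing assimilation.
The same holds elsewhere in the data: /β/ → [ɸ] before /t͡ʃ/ (voiced → voiceless, matching voiceless) — only voicing changes, and always toward the following segment.
No alternation appears in [zɛβwɔ]: there the adjacent consonants already agree in voicing (/β/ and /w/ are both voiced), so this form is consistent with the same rule.
The trigger is the following segment, so the direction is regressive (anticipatory).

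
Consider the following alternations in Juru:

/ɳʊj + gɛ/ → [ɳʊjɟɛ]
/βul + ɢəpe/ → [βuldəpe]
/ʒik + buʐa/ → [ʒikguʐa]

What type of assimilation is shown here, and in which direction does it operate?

progressive place assimilation

Comparing underlying and surface forms, /g/ → [ɟ] is the alternation; the neighbouring /j/ is constant.
The change velar → palatal matches the place of the preceding /j/, identifying this as place assimilation.
Manner and voice are unchanged, so the assimilation is partial, not total.
The other alternating forms pattern the same way: /ɢ/ → [d] after /l/ (uvular → alveolar, matching alveolar); /b/ → [g] after /k/ (bilabial → velar, matching velar) — only place changes, and always toward the preceding segment.
Since the segment that changes follows the conditioning segment, the assimilation is progressive.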